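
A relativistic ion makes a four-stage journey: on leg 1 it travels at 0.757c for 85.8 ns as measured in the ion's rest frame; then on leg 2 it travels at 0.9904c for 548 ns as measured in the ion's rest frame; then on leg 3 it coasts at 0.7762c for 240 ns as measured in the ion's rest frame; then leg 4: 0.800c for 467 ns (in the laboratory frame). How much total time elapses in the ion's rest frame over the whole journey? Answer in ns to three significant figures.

τ = 1150 ns

Leg 1: 85.8 ns is already measured in the ion's rest frame.
Leg 2: 548 ns is already measured in the ion's rest frame.
Leg 3: 240 ns is already measured in the ion's rest frame.
Leg 4: γ = 1/√(1 − 0.800²) = 5/3 ≈ 1.667; τ_4 = 467/1.667 = 280.2 ns.
Total: 85.80 + 548.0 + 240.0 + 280.2 ns.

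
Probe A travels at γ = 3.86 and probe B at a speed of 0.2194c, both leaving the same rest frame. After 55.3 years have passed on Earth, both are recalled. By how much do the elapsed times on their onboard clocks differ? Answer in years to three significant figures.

A: γ = 3.86; τ_A = 55.3/3.860 = 14.33 years.
B: γ = 1/√(1 − 0.2194²) = 1/√0.9519 = 1.025; τ_B = 55.3/1.025 = 53.95 years.

|τ_A − τ_B| = 39.6 years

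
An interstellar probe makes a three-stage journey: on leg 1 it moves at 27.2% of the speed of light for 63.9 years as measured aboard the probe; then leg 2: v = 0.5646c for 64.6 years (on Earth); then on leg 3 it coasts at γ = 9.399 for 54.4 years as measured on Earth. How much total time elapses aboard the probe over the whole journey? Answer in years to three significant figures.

Leg 1: 63.9 years is already measured aboard the probe.
Leg 2: γ = 1/√(1 − 0.5646²) = 1/√0.6812 = 1.212; τ_2 = 64.6/1.212 = 53.32 years.
Leg 3: γ = 9.399; τ_3 = 54.4/9.399 = 5.788 years.
Total: 63.90 + 53.32 + 5.788 years.

τ = 123 years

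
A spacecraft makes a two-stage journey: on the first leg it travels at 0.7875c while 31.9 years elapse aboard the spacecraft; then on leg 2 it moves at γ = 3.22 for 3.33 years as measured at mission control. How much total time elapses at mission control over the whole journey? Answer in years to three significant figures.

Leg 1: γ = 1/√(1 − 0.7875²) = 1/√0.3798 = 1.623; Δt_1 = 1.623 × 31.9 = 51.76 years.
Leg 2: 3.33 years is already measured at mission control.
Total: 51.76 + 3.330 years.

Δt = 55.1 years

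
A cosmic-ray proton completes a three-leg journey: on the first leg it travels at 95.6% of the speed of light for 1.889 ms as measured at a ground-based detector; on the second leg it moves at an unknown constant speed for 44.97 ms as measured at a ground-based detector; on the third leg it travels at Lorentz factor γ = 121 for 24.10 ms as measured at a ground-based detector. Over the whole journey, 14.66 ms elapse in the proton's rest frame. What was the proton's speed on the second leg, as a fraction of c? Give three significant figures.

Leg 1: β = 0.956; γ = 1/√(1 − 0.956²) = 1/√0.08606 = 3.409; τ_1 = 1.889/3.409 = 0.5542 ms.
Leg 2: speed unknown; τ_2 = 44.97/γ_2.
Leg 3: γ = 121; τ_3 = 24.10/121.0 = 0.1992 ms.
Total proper time: 0.5542 + τ_2 + 0.1992 = 14.66, so τ_2 = 14.66 − 0.7533 = 13.91 ms.
γ_2 = 44.97/13.91 = 3.234; β = √(1 − 1/γ²) = √0.9044.

β = 0.951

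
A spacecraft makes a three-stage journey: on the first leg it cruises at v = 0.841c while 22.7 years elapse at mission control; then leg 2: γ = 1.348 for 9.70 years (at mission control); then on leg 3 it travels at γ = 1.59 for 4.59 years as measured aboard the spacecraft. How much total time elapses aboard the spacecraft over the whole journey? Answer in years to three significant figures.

Leg 1: γ = 1/√(1 − 0.841²) = 1/√0.2927 = 1.848; τ_1 = 22.7/1.848 = 12.28 years.
Leg 2: γ = 1.348; τ_2 = 9.70/1.348 = 7.196 years.
Leg 3: 4.59 years is already measured aboard the spacecraft.
Total: 12.28 + 7.196 + 4.590 years.

τ = 24.1 years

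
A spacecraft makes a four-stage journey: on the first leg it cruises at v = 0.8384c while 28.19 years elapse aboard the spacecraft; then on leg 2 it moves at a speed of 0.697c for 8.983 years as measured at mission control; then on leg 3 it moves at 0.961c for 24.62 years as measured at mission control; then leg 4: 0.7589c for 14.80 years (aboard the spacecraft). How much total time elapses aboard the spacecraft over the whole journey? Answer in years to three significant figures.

τ = 56.2 years

Leg 1: 28.19 years is already measured aboard the spacecraft.
Leg 2: γ = 1/√(1 − 0.697²) = 1/√0.5142 = 1.395; τ_2 = 8.983/1.395 = 6.441 years.
Leg 3: γ = 1/√(1 − 0.961²) = 1/√0.07648 = 3.616; τ_3 = 24.62/3.616 = 6.809 years.
Leg 4: 14.80 years is already measured aboard the spacecraft.
Total: 28.19 + 6.441 + 6.809 + 14.80 years.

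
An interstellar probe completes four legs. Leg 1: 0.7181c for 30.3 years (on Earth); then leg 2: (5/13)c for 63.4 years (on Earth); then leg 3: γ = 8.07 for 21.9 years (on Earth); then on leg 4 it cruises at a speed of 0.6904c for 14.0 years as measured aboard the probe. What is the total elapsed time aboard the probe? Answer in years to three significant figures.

Leg 1: γ = 1/√(1 − 0.7181²) = 1/√0.4843 = 1.437; τ_1 = 30.3/1.437 = 21.09 years.
Leg 2: γ = 1/√(1 − (5/13)²) = 13/12 ≈ 1.083; τ_2 = 63.4/1.083 = 58.52 years.
Leg 3: γ = 8.07; τ_3 = 21.9/8.070 = 2.714 years.
Leg 4: 14.0 years is already measured aboard the probe.
Total: 21.09 + 58.52 + 2.714 + 14.00 years.

τ = 96.3 years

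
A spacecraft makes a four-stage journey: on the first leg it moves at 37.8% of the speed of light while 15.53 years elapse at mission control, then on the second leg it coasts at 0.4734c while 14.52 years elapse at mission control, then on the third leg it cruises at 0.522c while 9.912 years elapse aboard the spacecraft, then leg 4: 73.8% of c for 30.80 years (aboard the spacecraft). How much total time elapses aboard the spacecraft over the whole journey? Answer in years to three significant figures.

τ = 67.9 years

Leg 1: β = 0.378; γ = 1/√(1 − 0.378²) = 1/√0.8571 = 1.080; τ_1 = 15.53/1.080 = 14.38 years.
Leg 2: γ = 1/√(1 − 0.4734²) = 1/√0.7759 = 1.135; τ_2 = 14.52/1.135 = 12.79 years.
Leg 3: 9.912 years is already measured aboard the spacecraft.
Leg 4: 30.80 years is already measured aboard the spacecraft.
Total: 14.38 + 12.79 + 9.912 + 30.80 years.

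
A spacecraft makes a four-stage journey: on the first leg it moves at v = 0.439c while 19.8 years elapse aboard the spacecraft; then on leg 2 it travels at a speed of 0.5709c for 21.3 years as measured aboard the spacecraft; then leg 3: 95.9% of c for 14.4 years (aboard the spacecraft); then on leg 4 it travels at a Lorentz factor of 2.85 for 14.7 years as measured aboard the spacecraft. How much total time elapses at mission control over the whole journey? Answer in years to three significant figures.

Leg 1: γ = 1/√(1 − 0.439²) = 1/√0.8073 = 1.113; Δt_1 = 1.113 × 19.8 = 22.04 years.
Leg 2: γ = 1/√(1 − 0.5709²) = 1/√0.6741 = 1.218; Δt_2 = 1.218 × 21.3 = 25.94 years.
Leg 3: β = 0.959; γ = 1/√(1 − 0.959²) = 1/√0.08032 = 3.529; Δt_3 = 3.529 × 14.4 = 50.81 years.
Leg 4: γ = 2.85; Δt_4 = 2.850 × 14.7 = 41.90 years.
Total: 22.04 + 25.94 + 50.81 + 41.90 years.

Δt = 141 years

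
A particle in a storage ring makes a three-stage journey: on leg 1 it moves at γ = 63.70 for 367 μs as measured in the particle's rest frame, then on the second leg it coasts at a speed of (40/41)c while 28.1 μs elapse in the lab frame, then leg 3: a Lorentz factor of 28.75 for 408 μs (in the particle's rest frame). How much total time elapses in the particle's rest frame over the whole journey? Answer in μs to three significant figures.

Leg 1: 367 μs is already measured in the particle's rest frame.
Leg 2: γ = 1/√(1 − (40/41)²) = 41/9 ≈ 4.556; τ_2 = 28.1/4.556 = 6.168 μs.
Leg 3: 408 μs is already measured in the particle's rest frame.
Total: 367.0 + 6.168 + 408.0 μs.

τ = 781 μs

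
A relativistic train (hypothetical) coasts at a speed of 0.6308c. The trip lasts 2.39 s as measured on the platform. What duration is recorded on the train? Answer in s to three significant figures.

τ = 1.85 s

γ = 1/√(1 − 0.6308²) = 1/√0.6021 = 1.289
The interval measured on the platform is the dilated one; the clock on the train measures the proper time τ = Δt/γ = 2.39/1.289 s.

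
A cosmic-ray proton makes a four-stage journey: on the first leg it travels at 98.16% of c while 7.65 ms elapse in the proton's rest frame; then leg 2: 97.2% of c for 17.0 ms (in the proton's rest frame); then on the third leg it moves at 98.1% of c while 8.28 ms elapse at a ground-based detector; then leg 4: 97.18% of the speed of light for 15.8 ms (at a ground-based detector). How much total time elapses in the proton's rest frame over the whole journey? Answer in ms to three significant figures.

Leg 1: 7.65 ms is already measured in the proton's rest frame.
Leg 2: 17.0 ms is already measured in the proton's rest frame.
Leg 3: β = 0.981; γ = 1/√(1 − 0.981²) = 1/√0.03764 = 5.154; τ_3 = 8.28/5.154 = 1.606 ms.
Leg 4: β = 0.9718; γ = 1/√(1 − 0.9718²) = 1/√0.05560 = 4.241; τ_4 = 15.8/4.241 = 3.726 ms.
Total: 7.650 + 17.00 + 1.606 + 3.726 ms.

τ = 30.0 ms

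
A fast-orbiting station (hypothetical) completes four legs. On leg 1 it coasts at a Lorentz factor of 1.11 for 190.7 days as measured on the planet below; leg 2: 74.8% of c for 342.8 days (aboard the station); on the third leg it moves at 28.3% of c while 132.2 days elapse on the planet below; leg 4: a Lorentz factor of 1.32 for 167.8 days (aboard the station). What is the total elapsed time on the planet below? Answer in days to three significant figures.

Leg 1: 190.7 days is already measured on the planet below.
Leg 2: β = 0.748; γ = 1/√(1 − 0.748²) = 1/√0.4405 = 1.507; Δt_2 = 1.507 × 342.8 = 516.5 days.
Leg 3: 132.2 days is already measured on the planet below.
Leg 4: γ = 1.32; Δt_4 = 1.320 × 167.8 = 221.5 days.
Total: 190.7 + 516.5 + 132.2 + 221.5 days.

Δt = 1060 days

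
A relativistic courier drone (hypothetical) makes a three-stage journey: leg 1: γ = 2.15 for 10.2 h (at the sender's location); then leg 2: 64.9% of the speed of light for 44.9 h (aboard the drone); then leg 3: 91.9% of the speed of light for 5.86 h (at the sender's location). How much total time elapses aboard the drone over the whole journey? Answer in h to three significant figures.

Leg 1: γ = 2.15; τ_1 = 10.2/2.150 = 4.744 h.
Leg 2: 44.9 h is already measured aboard the drone.
Leg 3: β = 0.919; γ = 1/√(1 − 0.919²) = 1/√0.1554 = 2.536; τ_3 = 5.86/2.536 = 2.310 h.
Total: 4.744 + 44.90 + 2.310 h.

τ = 52.0 h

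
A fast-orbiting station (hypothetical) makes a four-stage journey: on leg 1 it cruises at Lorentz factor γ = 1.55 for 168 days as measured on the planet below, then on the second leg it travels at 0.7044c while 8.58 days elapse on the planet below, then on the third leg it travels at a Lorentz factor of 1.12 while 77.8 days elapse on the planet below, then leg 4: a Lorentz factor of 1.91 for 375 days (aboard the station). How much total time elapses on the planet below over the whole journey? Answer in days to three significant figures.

Δt = 971 days

Leg 1: 168 days is already measured on the planet below.
Leg 2: 8.58 days is already measured on the planet below.
Leg 3: 77.8 days is already measured on the planet below.
Leg 4: γ = 1.91; Δt_4 = 1.910 × 375 = 716.2 days.
Total: 168.0 + 8.580 + 77.80 + 716.2 days.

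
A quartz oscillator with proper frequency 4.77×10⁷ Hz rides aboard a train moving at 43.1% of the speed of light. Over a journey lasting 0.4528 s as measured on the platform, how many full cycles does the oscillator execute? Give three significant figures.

N = 1.95×10⁷

β = 0.431; γ = 1/√(1 − 0.431²) = 1/√0.8142 = 1.108
The oscillator's own cycle count is N = f × τ where τ is the proper time on the train. τ = Δt/γ = 0.4528/1.108 = 0.4086 s = 4.086×10⁻¹ s.
N = 4.77×10⁷ × 4.086×10⁻¹ = 1.949×10⁷.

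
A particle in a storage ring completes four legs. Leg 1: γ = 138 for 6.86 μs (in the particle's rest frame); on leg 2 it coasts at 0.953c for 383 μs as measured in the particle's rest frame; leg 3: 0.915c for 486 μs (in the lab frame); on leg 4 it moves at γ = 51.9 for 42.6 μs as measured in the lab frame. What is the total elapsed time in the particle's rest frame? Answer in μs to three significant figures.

Leg 1: 6.86 μs is already measured in the particle's rest frame.
Leg 2: 383 μs is already measured in the particle's rest frame.
Leg 3: γ = 1/√(1 − 0.915²) = 1/√0.1628 = 2.479; τ_3 = 486/2.479 = 196.1 μs.
Leg 4: γ = 51.9; τ_4 = 42.6/51.90 = 0.8208 μs.
Total: 6.860 + 383.0 + 196.1 + 0.8208 μs.

τ = 587 μs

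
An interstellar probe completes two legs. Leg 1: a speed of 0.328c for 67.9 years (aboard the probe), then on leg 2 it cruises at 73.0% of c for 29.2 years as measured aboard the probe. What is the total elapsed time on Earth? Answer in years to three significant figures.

Leg 1: γ = 1/√(1 − 0.328²) = 1/√0.8924 = 1.059; Δt_1 = 1.059 × 67.9 = 71.88 years.
Leg 2: β = 0.730; γ = 1/√(1 − 0.730²) = 1/√0.4671 = 1.463; Δt_2 = 1.463 × 29.2 = 42.72 years.
Total: 71.88 + 42.72 years.

Δt = 115 years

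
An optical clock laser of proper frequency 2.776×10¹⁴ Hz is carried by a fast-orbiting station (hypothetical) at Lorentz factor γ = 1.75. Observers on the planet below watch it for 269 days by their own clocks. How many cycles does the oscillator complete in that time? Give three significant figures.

γ = 1.75
During 269 days of lab time, the oscillator's proper time advances by τ = Δt/γ = 269/1.750 = 153.7 days = 1.328×10⁷ s.
N = f × τ = 2.776×10¹⁴ × 1.328×10⁷ = 3.687×10²¹.

N = 3.69×10²¹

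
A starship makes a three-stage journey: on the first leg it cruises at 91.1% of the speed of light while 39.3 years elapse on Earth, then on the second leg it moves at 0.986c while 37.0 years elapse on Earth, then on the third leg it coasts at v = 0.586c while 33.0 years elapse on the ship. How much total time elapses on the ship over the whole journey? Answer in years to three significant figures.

τ = 55.4 years

Leg 1: β = 0.911; γ = 1/√(1 − 0.911²) = 1/√0.1701 = 2.425; τ_1 = 39.3/2.425 = 16.21 years.
Leg 2: γ = 1/√(1 − 0.986²) = 1/√0.02780 = 5.997; τ_2 = 37.0/5.997 = 6.170 years.
Leg 3: 33.0 years is already measured on the ship.
Total: 16.21 + 6.170 + 33.00 years.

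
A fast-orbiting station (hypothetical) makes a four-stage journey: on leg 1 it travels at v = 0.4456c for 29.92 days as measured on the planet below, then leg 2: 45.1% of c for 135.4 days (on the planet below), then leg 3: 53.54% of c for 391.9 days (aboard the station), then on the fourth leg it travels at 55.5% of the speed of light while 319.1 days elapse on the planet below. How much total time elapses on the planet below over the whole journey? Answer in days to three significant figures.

Leg 1: 29.92 days is already measured on the planet below.
Leg 2: 135.4 days is already measured on the planet below.
Leg 3: β = 0.5354; γ = 1/√(1 − 0.5354²) = 1/√0.7133 = 1.184; Δt_3 = 1.184 × 391.9 = 464.0 days.
Leg 4: 319.1 days is already measured on the planet below.
Total: 29.92 + 135.4 + 464.0 + 319.1 days.

Δt = 948 days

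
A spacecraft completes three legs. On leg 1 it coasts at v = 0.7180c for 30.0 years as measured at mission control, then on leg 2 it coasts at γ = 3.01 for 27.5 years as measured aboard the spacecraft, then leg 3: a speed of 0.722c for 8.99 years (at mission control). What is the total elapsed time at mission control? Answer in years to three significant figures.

Leg 1: 30.0 years is already measured at mission control.
Leg 2: γ = 3.01; Δt_2 = 3.010 × 27.5 = 82.78 years.
Leg 3: 8.99 years is already measured at mission control.
Total: 30.00 + 82.78 + 8.990 years.

Δt = 122 years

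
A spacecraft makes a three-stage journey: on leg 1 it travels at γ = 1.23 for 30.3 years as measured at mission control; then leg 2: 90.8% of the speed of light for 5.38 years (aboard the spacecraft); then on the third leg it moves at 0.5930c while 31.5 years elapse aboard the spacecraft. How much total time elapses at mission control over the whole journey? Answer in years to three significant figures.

Δt = 82.3 years

Leg 1: 30.3 years is already measured at mission control.
Leg 2: β = 0.908; γ = 1/√(1 − 0.908²) = 1/√0.1755 = 2.387; Δt_2 = 2.387 × 5.38 = 12.84 years.
Leg 3: γ = 1/√(1 − 0.5930²) = 1/√0.6484 = 1.242; Δt_3 = 1.242 × 31.5 = 39.12 years.
Total: 30.30 + 12.84 + 39.12 years.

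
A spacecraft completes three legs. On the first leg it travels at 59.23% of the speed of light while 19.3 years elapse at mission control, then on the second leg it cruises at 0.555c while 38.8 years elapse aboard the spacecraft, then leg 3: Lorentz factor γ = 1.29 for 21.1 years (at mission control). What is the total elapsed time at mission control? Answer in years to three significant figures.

Δt = 87.0 years

Leg 1: 19.3 years is already measured at mission control.
Leg 2: γ = 1/√(1 − 0.555²) = 1/√0.6920 = 1.202; Δt_2 = 1.202 × 38.8 = 46.64 years.
Leg 3: 21.1 years is already measured at mission control.
Total: 19.30 + 46.64 + 21.10 years.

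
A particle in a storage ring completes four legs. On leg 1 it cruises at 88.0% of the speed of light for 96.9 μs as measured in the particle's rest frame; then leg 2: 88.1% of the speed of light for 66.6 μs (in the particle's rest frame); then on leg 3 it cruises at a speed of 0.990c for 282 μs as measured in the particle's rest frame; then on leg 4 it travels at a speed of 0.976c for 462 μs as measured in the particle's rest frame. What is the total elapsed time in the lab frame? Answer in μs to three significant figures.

Leg 1: β = 0.880; γ = 1/√(1 − 0.880²) = 1/√0.2256 = 2.105; Δt_1 = 2.105 × 96.9 = 204.0 μs.
Leg 2: β = 0.881; γ = 1/√(1 − 0.881²) = 1/√0.2238 = 2.114; Δt_2 = 2.114 × 66.6 = 140.8 μs.
Leg 3: γ = 1/√(1 − 0.990²) = 1/√0.01990 = 7.089; Δt_3 = 7.089 × 282 = 1999 μs.
Leg 4: γ = 1/√(1 − 0.976²) = 1/√0.04742 = 4.592; Δt_4 = 4.592 × 462 = 2121 μs.
Total: 204.0 + 140.8 + 1999 + 2121 μs.

Δt = 4470 μs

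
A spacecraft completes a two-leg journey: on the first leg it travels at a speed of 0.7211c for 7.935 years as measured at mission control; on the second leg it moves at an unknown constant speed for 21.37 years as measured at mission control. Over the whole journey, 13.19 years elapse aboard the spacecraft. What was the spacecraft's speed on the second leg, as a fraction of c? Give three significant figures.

Leg 1: γ = 1/√(1 − 0.7211²) = 1/√0.4800 = 1.443; τ_1 = 7.935/1.443 = 5.498 years.
Leg 2: speed unknown; τ_2 = 21.37/γ_2.
Total proper time: 5.498 + τ_2 = 13.19, so τ_2 = 13.19 − 5.498 = 7.692 years.
γ_2 = 21.37/7.692 = 2.778; β = √(1 − 1/γ²) = √0.8704.

β = 0.933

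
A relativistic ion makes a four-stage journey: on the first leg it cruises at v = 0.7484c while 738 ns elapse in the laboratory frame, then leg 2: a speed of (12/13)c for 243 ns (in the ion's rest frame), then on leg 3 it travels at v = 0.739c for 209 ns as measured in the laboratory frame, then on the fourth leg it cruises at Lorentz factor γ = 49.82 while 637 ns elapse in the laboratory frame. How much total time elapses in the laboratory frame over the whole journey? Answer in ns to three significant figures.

Δt = 2220 ns

Leg 1: 738 ns is already measured in the laboratory frame.
Leg 2: γ = 1/√(1 − (12/13)²) = 13/5 = 2.600; Δt_2 = 2.600 × 243 = 631.8 ns.
Leg 3: 209 ns is already measured in the laboratory frame.
Leg 4: 637 ns is already measured in the laboratory frame.
Total: 738.0 + 631.8 + 209.0 + 637.0 ns.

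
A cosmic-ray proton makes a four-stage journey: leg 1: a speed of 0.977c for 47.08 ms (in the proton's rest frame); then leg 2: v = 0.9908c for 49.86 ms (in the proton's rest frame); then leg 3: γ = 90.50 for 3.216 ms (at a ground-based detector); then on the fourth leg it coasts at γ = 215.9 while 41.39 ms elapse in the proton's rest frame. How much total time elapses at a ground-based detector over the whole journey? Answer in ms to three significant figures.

Δt = 9530 ms

Leg 1: γ = 1/√(1 − 0.977²) = 1/√0.04547 = 4.690; Δt_1 = 4.690 × 47.08 = 220.8 ms.
Leg 2: γ = 1/√(1 − 0.9908²) = 1/√0.01832 = 7.389; Δt_2 = 7.389 × 49.86 = 368.4 ms.
Leg 3: 3.216 ms is already measured at a ground-based detector.
Leg 4: γ = 215.9; Δt_4 = 215.9 × 41.39 = 8936 ms.
Total: 220.8 + 368.4 + 3.216 + 8936 ms.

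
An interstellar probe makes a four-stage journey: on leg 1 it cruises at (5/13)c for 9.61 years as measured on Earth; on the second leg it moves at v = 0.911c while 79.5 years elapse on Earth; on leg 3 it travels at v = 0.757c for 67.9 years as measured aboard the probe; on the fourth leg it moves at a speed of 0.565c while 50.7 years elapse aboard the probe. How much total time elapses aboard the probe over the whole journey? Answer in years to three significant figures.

Leg 1: γ = 1/√(1 − (5/13)²) = 13/12 ≈ 1.083; τ_1 = 9.61/1.083 = 8.871 years.
Leg 2: γ = 1/√(1 − 0.911²) = 1/√0.1701 = 2.425; τ_2 = 79.5/2.425 = 32.79 years.
Leg 3: 67.9 years is already measured aboard the probe.
Leg 4: 50.7 years is already measured aboard the probe.
Total: 8.871 + 32.79 + 67.90 + 50.70 years.

τ = 160 years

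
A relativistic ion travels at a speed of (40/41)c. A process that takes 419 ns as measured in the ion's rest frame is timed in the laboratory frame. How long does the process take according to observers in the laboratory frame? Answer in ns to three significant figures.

γ = 1/√(1 − (40/41)²) = 41/9 ≈ 4.556
The interval measured in the ion's rest frame is the proper time (both events occur at the same place in that frame); the lab-frame interval is Δt = γτ = 4.556 × 419 ns.

Δt = 1910 ns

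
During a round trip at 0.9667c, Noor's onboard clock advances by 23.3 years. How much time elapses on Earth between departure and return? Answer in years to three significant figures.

Δt = 91.0 years

γ = 1/√(1 − 0.9667²) = 1/√0.06549 = 3.908
Earth-frame duration is the dilated interval: Δt = γτ = 3.908 × 23.3 years.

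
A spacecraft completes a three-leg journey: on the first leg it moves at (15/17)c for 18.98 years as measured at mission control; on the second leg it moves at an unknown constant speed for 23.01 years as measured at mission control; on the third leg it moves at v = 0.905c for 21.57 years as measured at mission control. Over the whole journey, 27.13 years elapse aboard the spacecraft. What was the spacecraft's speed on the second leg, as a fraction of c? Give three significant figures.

β = 0.920

Leg 1: γ = 1/√(1 − (15/17)²) = 17/8 = 2.125; τ_1 = 18.98/2.125 = 8.932 years.
Leg 2: speed unknown; τ_2 = 23.01/γ_2.
Leg 3: γ = 1/√(1 − 0.905²) = 1/√0.1810 = 2.351; τ_3 = 21.57/2.351 = 9.176 years.
Total proper time: 8.932 + τ_2 + 9.176 = 27.13, so τ_2 = 27.13 − 18.11 = 9.022 years.
γ_2 = 23.01/9.022 = 2.550; β = √(1 − 1/γ²) = √0.8463.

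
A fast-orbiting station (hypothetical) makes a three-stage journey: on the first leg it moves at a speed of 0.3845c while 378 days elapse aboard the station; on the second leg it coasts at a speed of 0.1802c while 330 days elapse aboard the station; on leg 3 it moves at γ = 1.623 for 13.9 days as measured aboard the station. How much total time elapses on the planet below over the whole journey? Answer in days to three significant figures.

Leg 1: γ = 1/√(1 − 0.3845²) = 1/√0.8522 = 1.083; Δt_1 = 1.083 × 378 = 409.5 days.
Leg 2: γ = 1/√(1 − 0.1802²) = 1/√0.9675 = 1.017; Δt_2 = 1.017 × 330 = 335.5 days.
Leg 3: γ = 1.623; Δt_3 = 1.623 × 13.9 = 22.56 days.
Total: 409.5 + 335.5 + 22.56 days.

Δt = 768 days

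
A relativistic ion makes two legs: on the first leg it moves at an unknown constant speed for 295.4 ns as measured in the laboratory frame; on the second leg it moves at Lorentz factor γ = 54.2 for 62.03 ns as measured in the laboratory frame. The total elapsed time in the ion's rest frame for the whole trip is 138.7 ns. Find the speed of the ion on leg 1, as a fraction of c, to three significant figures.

β = 0.885

Leg 1: speed unknown; τ_1 = 295.4/γ_1.
Leg 2: γ = 54.2; τ_2 = 62.03/54.20 = 1.144 ns.
Total proper time: τ_1 + 1.144 = 138.7, so τ_1 = 138.7 − 1.144 = 137.6 ns.
γ_1 = 295.4/137.6 = 2.147; β = √(1 − 1/γ²) = √0.7832.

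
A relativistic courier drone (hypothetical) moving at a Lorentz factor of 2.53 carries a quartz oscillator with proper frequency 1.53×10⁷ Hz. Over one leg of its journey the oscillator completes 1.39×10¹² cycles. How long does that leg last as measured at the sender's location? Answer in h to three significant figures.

γ = 2.53
Proper time for N cycles: τ = N/f = 1.39×10¹²/(1.53×10⁷) = 9.085×10⁴ s = 25.24 h.
Lab-frame duration Δt = γτ = 2.530 × 25.24 = 63.85 h.

Δt = 63.8 h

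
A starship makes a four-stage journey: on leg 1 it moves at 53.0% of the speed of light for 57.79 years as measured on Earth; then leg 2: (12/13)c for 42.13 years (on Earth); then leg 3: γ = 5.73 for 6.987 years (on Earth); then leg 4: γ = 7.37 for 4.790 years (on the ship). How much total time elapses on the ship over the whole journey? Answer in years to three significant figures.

Leg 1: β = 0.530; γ = 1/√(1 − 0.530²) = 1/√0.7191 = 1.179; τ_1 = 57.79/1.179 = 49.01 years.
Leg 2: γ = 1/√(1 − (12/13)²) = 13/5 = 2.600; τ_2 = 42.13/2.600 = 16.20 years.
Leg 3: γ = 5.73; τ_3 = 6.987/5.730 = 1.219 years.
Leg 4: 4.790 years is already measured on the ship.
Total: 49.01 + 16.20 + 1.219 + 4.790 years.

τ = 71.2 years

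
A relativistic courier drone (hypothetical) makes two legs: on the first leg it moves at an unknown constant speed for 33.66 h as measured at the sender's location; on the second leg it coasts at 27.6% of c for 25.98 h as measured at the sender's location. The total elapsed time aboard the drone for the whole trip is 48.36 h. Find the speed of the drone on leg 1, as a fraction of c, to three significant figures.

β = 0.719

Leg 1: speed unknown; τ_1 = 33.66/γ_1.
Leg 2: β = 0.276; γ = 1/√(1 − 0.276²) = 1/√0.9238 = 1.040; τ_2 = 25.98/1.040 = 24.97 h.
Total proper time: τ_1 + 24.97 = 48.36, so τ_1 = 48.36 − 24.97 = 23.39 h.
γ_1 = 33.66/23.39 = 1.439; β = √(1 − 1/γ²) = √0.5172.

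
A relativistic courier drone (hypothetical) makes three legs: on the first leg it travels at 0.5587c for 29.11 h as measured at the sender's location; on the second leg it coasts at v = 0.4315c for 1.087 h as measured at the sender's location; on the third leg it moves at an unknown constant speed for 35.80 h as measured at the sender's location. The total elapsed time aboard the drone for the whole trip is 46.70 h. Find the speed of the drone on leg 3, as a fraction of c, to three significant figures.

β = 0.798

Leg 1: γ = 1/√(1 − 0.5587²) = 1/√0.6879 = 1.206; τ_1 = 29.11/1.206 = 24.14 h.
Leg 2: γ = 1/√(1 − 0.4315²) = 1/√0.8138 = 1.109; τ_2 = 1.087/1.109 = 0.9806 h.
Leg 3: speed unknown; τ_3 = 35.80/γ_3.
Total proper time: 24.14 + 0.9806 + τ_3 = 46.70, so τ_3 = 46.70 − 25.12 = 21.58 h.
γ_3 = 35.80/21.58 = 1.659; β = √(1 − 1/γ²) = √0.6368.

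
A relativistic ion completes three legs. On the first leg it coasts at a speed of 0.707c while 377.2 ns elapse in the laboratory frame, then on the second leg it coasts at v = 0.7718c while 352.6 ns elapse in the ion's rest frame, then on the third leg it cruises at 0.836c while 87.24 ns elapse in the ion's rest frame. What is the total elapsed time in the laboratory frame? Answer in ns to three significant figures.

Δt = 1090 ns

Leg 1: 377.2 ns is already measured in the laboratory frame.
Leg 2: γ = 1/√(1 − 0.7718²) = 1/√0.4043 = 1.573; Δt_2 = 1.573 × 352.6 = 554.5 ns.
Leg 3: γ = 1/√(1 − 0.836²) = 1/√0.3011 = 1.822; Δt_3 = 1.822 × 87.24 = 159.0 ns.
Total: 377.2 + 554.5 + 159.0 ns.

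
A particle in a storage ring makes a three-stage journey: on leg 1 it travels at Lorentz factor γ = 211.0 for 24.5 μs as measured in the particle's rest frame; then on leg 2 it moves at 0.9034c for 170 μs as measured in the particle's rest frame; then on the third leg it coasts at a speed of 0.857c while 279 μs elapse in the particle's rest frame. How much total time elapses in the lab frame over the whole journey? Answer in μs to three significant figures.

Δt = 6110 μs

Leg 1: γ = 211.0; Δt_1 = 211.0 × 24.5 = 5169 μs.
Leg 2: γ = 1/√(1 − 0.9034²) = 1/√0.1839 = 2.332; Δt_2 = 2.332 × 170 = 396.5 μs.
Leg 3: γ = 1/√(1 − 0.857²) = 1/√0.2656 = 1.941; Δt_3 = 1.941 × 279 = 541.4 μs.
Total: 5169 + 396.5 + 541.4 μs.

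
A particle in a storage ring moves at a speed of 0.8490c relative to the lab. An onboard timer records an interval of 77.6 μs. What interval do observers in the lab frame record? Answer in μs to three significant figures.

Δt = 147 μs

γ = 1/√(1 − 0.8490²) = 1/√0.2792 = 1.893
The interval measured in the particle's rest frame is the proper time (both events occur at the same place in that frame); the lab-frame interval is Δt = γτ = 1.893 × 77.6 μs.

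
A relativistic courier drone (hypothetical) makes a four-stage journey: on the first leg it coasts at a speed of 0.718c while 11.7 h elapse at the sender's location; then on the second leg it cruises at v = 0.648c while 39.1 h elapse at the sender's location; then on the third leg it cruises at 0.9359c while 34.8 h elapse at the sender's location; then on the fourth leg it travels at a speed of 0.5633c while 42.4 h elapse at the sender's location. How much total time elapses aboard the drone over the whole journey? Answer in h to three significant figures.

Leg 1: γ = 1/√(1 − 0.718²) = 1/√0.4845 = 1.437; τ_1 = 11.7/1.437 = 8.144 h.
Leg 2: γ = 1/√(1 − 0.648²) = 1/√0.5801 = 1.313; τ_2 = 39.1/1.313 = 29.78 h.
Leg 3: γ = 1/√(1 − 0.9359²) = 1/√0.1241 = 2.839; τ_3 = 34.8/2.839 = 12.26 h.
Leg 4: γ = 1/√(1 − 0.5633²) = 1/√0.6827 = 1.210; τ_4 = 42.4/1.210 = 35.03 h.
Total: 8.144 + 29.78 + 12.26 + 35.03 h.

τ = 85.2 h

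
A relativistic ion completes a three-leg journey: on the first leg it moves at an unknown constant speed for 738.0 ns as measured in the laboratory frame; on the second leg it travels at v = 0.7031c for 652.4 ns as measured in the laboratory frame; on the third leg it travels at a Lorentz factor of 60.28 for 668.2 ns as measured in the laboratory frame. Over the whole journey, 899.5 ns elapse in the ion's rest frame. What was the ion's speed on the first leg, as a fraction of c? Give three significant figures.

Leg 1: speed unknown; τ_1 = 738.0/γ_1.
Leg 2: γ = 1/√(1 − 0.7031²) = 1/√0.5057 = 1.406; τ_2 = 652.4/1.406 = 463.9 ns.
Leg 3: γ = 60.28; τ_3 = 668.2/60.28 = 11.08 ns.
Total proper time: τ_1 + 463.9 + 11.08 = 899.5, so τ_1 = 899.5 − 475.0 = 424.5 ns.
γ_1 = 738.0/424.5 = 1.739; β = √(1 − 1/γ²) = √0.6691.

β = 0.818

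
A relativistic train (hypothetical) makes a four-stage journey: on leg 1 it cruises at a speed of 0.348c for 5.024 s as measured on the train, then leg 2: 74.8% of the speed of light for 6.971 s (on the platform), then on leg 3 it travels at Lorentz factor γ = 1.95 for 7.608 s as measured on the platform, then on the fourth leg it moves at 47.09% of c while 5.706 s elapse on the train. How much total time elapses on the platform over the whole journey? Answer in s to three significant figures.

Δt = 26.4 s

Leg 1: γ = 1/√(1 − 0.348²) = 1/√0.8789 = 1.067; Δt_1 = 1.067 × 5.024 = 5.359 s.
Leg 2: 6.971 s is already measured on the platform.
Leg 3: 7.608 s is already measured on the platform.
Leg 4: β = 0.4709; γ = 1/√(1 − 0.4709²) = 1/√0.7783 = 1.134; Δt_4 = 1.134 × 5.706 = 6.468 s.
Total: 5.359 + 6.971 + 7.608 + 6.468 s.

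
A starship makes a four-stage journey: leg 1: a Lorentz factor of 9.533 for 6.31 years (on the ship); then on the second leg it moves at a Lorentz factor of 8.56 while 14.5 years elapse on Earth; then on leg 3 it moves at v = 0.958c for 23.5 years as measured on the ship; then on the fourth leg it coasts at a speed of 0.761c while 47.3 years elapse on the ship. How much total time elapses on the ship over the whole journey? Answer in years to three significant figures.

τ = 78.8 years

Leg 1: 6.31 years is already measured on the ship.
Leg 2: γ = 8.56; τ_2 = 14.5/8.560 = 1.694 years.
Leg 3: 23.5 years is already measured on the ship.
Leg 4: 47.3 years is already measured on the ship.
Total: 6.310 + 1.694 + 23.50 + 47.30 years.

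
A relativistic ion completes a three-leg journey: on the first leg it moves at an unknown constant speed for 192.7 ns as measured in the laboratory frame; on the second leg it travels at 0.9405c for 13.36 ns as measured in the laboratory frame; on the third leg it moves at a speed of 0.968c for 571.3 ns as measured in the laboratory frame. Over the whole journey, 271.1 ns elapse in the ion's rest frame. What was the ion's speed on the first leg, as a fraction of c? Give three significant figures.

β = 0.769

Leg 1: speed unknown; τ_1 = 192.7/γ_1.
Leg 2: γ = 1/√(1 − 0.9405²) = 1/√0.1155 = 2.943; τ_2 = 13.36/2.943 = 4.540 ns.
Leg 3: γ = 1/√(1 − 0.968²) = 1/√0.06298 = 3.985; τ_3 = 571.3/3.985 = 143.4 ns.
Total proper time: τ_1 + 4.540 + 143.4 = 271.1, so τ_1 = 271.1 − 147.9 = 123.2 ns.
γ_1 = 192.7/123.2 = 1.564; β = √(1 − 1/γ²) = √0.5913.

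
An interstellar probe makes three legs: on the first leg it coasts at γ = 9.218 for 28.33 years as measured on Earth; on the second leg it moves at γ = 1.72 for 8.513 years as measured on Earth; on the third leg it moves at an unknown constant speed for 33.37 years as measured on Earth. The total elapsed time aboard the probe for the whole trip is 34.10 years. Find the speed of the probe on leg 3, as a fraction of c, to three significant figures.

Leg 1: γ = 9.218; τ_1 = 28.33/9.218 = 3.073 years.
Leg 2: γ = 1.72; τ_2 = 8.513/1.720 = 4.949 years.
Leg 3: speed unknown; τ_3 = 33.37/γ_3.
Total proper time: 3.073 + 4.949 + τ_3 = 34.10, so τ_3 = 34.10 − 8.023 = 26.08 years.
γ_3 = 33.37/26.08 = 1.280; β = √(1 − 1/γ²) = √0.3893.

β = 0.624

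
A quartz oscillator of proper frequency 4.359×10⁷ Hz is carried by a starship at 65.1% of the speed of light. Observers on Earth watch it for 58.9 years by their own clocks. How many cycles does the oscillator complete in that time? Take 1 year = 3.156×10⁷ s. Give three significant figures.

β = 0.651; γ = 1/√(1 − 0.651²) = 1/√0.5762 = 1.317
During 58.9 years of lab time, the oscillator's proper time advances by τ = Δt/γ = 58.9/1.317 = 44.71 years = 1.411×10⁹ s.
N = f × τ = 4.359×10⁷ × 1.411×10⁹ = 6.151×10¹⁶.

N = 6.15×10¹⁶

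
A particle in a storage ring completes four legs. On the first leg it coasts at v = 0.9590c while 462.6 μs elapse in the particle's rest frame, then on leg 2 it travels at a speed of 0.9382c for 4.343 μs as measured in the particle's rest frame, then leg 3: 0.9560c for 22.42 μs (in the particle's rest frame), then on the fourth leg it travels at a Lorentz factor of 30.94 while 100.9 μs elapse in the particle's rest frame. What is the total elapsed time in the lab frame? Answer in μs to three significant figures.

Δt = 4840 μs

Leg 1: γ = 1/√(1 − 0.9590²) = 1/√0.08032 = 3.529; Δt_1 = 3.529 × 462.6 = 1632 μs.
Leg 2: γ = 1/√(1 − 0.9382²) = 1/√0.1198 = 2.889; Δt_2 = 2.889 × 4.343 = 12.55 μs.
Leg 3: γ = 1/√(1 − 0.9560²) = 1/√0.08606 = 3.409; Δt_3 = 3.409 × 22.42 = 76.42 μs.
Leg 4: γ = 30.94; Δt_4 = 30.94 × 100.9 = 3122 μs.
Total: 1632 + 12.55 + 76.42 + 3122 μs.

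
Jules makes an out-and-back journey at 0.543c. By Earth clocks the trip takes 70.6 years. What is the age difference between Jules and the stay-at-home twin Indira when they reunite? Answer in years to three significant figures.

Δt − τ = 11.3 years

γ = 1/√(1 − 0.543²) = 1/√0.7052 = 1.191
Jules's elapsed proper time: τ = 70.6/1.191 = 59.29 years.
Age gap = Δt − τ = 70.6 − 59.29 years.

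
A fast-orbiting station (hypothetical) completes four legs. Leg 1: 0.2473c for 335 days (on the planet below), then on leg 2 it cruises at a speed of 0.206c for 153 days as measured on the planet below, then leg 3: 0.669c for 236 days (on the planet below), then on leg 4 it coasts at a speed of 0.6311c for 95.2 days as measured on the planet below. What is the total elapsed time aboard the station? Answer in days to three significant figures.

τ = 724 days

Leg 1: γ = 1/√(1 − 0.2473²) = 1/√0.9388 = 1.032; τ_1 = 335/1.032 = 324.6 days.
Leg 2: γ = 1/√(1 − 0.206²) = 1/√0.9576 = 1.022; τ_2 = 153/1.022 = 149.7 days.
Leg 3: γ = 1/√(1 − 0.669²) = 1/√0.5524 = 1.345; τ_3 = 236/1.345 = 175.4 days.
Leg 4: γ = 1/√(1 − 0.6311²) = 1/√0.6017 = 1.289; τ_4 = 95.2/1.289 = 73.85 days.
Total: 324.6 + 149.7 + 175.4 + 73.85 days.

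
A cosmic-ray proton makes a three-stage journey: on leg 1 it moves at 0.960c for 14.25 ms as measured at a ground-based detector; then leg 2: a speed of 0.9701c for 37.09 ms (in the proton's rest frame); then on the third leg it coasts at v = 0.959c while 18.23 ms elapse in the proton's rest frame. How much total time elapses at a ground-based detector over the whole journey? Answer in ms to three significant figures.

Leg 1: 14.25 ms is already measured at a ground-based detector.
Leg 2: γ = 1/√(1 − 0.9701²) = 1/√0.05891 = 4.120; Δt_2 = 4.120 × 37.09 = 152.8 ms.
Leg 3: γ = 1/√(1 − 0.959²) = 1/√0.08032 = 3.529; Δt_3 = 3.529 × 18.23 = 64.32 ms.
Total: 14.25 + 152.8 + 64.32 ms.

Δt = 231 ms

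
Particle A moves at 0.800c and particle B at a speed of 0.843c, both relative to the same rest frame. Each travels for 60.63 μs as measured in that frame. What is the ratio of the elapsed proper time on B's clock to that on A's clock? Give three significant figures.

A: γ = 1/√(1 − 0.800²) = 5/3 ≈ 1.667. B: γ = 1/√(1 − 0.843²) = 1/√0.2894 = 1.859.
τ_A/τ_B = γ_B/γ_A = 1.859/1.667 = 1.115, so τ_B/τ_A = 0.8965.

τ_B/τ_A = 0.897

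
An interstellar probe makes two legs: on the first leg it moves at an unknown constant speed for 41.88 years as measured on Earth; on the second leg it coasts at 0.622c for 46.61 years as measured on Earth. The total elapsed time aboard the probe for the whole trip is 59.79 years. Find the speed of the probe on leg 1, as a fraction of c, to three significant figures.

Leg 1: speed unknown; τ_1 = 41.88/γ_1.
Leg 2: γ = 1/√(1 − 0.622²) = 1/√0.6131 = 1.277; τ_2 = 46.61/1.277 = 36.50 years.
Total proper time: τ_1 + 36.50 = 59.79, so τ_1 = 59.79 − 36.50 = 23.29 years.
γ_1 = 41.88/23.29 = 1.798; β = √(1 − 1/γ²) = √0.6906.

β = 0.831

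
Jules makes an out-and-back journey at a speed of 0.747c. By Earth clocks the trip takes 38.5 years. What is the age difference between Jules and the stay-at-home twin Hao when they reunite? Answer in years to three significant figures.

γ = 1/√(1 − 0.747²) = 1/√0.4420 = 1.504
Jules's elapsed proper time: τ = 38.5/1.504 = 25.60 years.
Age gap = Δt − τ = 38.5 − 25.60 years.

Δt − τ = 12.9 years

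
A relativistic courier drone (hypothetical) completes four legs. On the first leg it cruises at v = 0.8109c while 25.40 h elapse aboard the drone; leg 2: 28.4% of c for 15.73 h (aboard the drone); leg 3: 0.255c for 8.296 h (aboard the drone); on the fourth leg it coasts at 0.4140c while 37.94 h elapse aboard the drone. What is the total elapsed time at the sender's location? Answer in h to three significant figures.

Leg 1: γ = 1/√(1 − 0.8109²) = 1/√0.3424 = 1.709; Δt_1 = 1.709 × 25.40 = 43.41 h.
Leg 2: β = 0.284; γ = 1/√(1 − 0.284²) = 1/√0.9193 = 1.043; Δt_2 = 1.043 × 15.73 = 16.41 h.
Leg 3: γ = 1/√(1 − 0.255²) = 1/√0.9350 = 1.034; Δt_3 = 1.034 × 8.296 = 8.580 h.
Leg 4: γ = 1/√(1 − 0.4140²) = 1/√0.8286 = 1.099; Δt_4 = 1.099 × 37.94 = 41.68 h.
Total: 43.41 + 16.41 + 8.580 + 41.68 h.

Δt = 110 h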